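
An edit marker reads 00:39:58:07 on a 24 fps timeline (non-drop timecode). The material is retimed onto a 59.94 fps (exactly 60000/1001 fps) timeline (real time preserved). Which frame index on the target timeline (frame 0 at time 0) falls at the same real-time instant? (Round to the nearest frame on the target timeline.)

frame 143754

Source frame index: (0×3600 + 39×60 + 58) × 24 + 7 = 57559.
Real time: 57559 / (24) = 57559/24 s.
Target frame: (57559/24) × (60000/1001) = 143897500/1001 ≈ 143753.746 → 143754.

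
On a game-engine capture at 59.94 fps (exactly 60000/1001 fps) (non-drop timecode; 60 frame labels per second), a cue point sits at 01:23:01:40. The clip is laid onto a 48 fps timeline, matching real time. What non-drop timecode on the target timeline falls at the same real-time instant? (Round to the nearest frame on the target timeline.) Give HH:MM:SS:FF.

Source frame index: (1×3600 + 23×60 + 1) × 60 + 40 = 298900.
Real time: 298900 / (60000/1001) = 2991989/600 s.
Target frame: (2991989/600) × (48) = 5983978/25 ≈ 239359.120 → 239359.
At 48 labels/s: frame 239359 → 01:23:06:31.

01:23:06:31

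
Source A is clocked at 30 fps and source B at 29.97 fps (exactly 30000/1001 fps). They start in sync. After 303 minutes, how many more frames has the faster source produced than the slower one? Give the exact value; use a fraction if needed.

303 min = 18180 s.
A emits 30 × 18180 = 545400 frames; B emits 30000/1001 × 18180 = 545400000/1001.
Difference = 545400/1001 frames (≈ 544.8551); B is behind A.

545400/1001 frames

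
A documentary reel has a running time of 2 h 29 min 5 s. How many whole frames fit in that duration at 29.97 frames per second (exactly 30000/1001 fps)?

268081 frames

2 h 29 min 5 s = 8945 s.
Frames = 8945 × 30000/1001 = 268350000/1001 ≈ 268081.9181.
Complete frames: 268081.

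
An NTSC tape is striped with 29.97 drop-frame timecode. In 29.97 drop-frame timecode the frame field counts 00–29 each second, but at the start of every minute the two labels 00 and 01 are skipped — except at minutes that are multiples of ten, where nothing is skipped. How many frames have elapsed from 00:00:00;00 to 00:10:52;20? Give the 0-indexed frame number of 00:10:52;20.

19562

As if non-drop at 30 labels/s: (0 × 3600 + 10 × 60 + 52) × 30 + 20 = 19580.
Minute boundaries passed: 10; those not divisible by 10: 10 − 1 = 9; dropped labels = 2 × 9 = 18.
Actual frame index = 19580 − 18 = 19562.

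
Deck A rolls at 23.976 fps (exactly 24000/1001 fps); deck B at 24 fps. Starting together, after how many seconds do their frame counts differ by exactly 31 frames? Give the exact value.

31031/24 seconds

The gap grows by |24 − 24000/1001| = 24/1001 frames per second.
Time for a 31-frame gap: 31 ÷ (24/1001) = 31031/24 s.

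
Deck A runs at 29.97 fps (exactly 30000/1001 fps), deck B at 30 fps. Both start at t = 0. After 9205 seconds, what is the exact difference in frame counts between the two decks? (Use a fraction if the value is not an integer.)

39450/143 frames

A emits 30000/1001 × 9205 = 39450000/143 frames; B emits 30 × 9205 = 276150.
Difference = 39450/143 frames (≈ 275.8741); B is ahead of A.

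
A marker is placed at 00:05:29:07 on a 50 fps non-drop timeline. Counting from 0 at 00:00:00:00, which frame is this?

16457

Total seconds to the label: (0 × 3600 + 5 × 60 + 29) = 329.
Frame index = 329 × 50 + 7 = 16457.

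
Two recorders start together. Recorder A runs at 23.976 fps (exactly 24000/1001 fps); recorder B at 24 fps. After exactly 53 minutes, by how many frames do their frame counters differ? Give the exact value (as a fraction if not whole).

76320/1001 frames

53 min = 3180 s.
A emits 24000/1001 × 3180 = 76320000/1001 frames; B emits 24 × 3180 = 76320.
Difference = 76320/1001 frames (≈ 76.2438); B is ahead of A.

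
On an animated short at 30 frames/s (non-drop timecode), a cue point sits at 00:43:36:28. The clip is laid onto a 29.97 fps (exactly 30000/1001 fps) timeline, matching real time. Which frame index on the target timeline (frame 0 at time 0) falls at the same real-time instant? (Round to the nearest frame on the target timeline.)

Source frame index: (0×3600 + 43×60 + 36) × 30 + 28 = 78508.
Real time: 78508 / (30) = 39254/15 s.
Target frame: (39254/15) × (30000/1001) = 78508000/1001 ≈ 78429.570 → 78430.

frame 78430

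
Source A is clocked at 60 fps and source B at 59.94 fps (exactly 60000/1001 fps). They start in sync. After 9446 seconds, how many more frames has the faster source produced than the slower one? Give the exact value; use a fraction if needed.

566760/1001 frames

A emits 60 × 9446 = 566760 frames; B emits 60000/1001 × 9446 = 566760000/1001.
Difference = 566760/1001 frames (≈ 566.1938); B is behind A.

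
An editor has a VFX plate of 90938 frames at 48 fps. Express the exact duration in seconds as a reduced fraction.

Running time = 90938 ÷ (48) = 90938 × 1/48 = 45469/24 s.

45469/24 seconds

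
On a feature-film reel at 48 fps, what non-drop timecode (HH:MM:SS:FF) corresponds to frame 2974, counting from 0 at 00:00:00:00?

2974 ÷ 48 = 61 full seconds, remainder 46 frames.
61 s = 0 h 1 min 1 s.
Timecode: 00:01:01:46.

00:01:01:46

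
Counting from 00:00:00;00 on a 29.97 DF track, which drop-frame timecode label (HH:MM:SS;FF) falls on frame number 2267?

Each 10-minute DF block holds 10 × 60 × 30 − 9 × 2 = 17982 frames. 2267 ÷ 17982 → 0 full blocks, remainder 2267.
Within the partial block the first minute is 1800 frames and each further minute 1798, so 1 further minute boundary passed. Total skipped labels = 18 × 0 + 2 × 1 = 2.
Non-drop label index = 2267 + 2 = 2269; at 30 labels/s that is 00:01:15:19, i.e. DF 00:01:15;19.

00:01:15;19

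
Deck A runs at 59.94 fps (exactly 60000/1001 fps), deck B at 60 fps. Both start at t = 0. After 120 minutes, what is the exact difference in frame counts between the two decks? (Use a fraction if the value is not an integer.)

432000/1001 frames

120 min = 7200 s.
A emits 60000/1001 × 7200 = 432000000/1001 frames; B emits 60 × 7200 = 432000.
Difference = 432000/1001 frames (≈ 431.5684); B is ahead of A.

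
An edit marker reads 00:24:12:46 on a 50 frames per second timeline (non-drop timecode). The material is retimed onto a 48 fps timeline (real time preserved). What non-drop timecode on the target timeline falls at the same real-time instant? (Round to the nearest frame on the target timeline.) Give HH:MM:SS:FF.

Source frame index: (0×3600 + 24×60 + 12) × 50 + 46 = 72646.
Real time: 72646 / (50) = 36323/25 s.
Target frame: (36323/25) × (48) = 1743504/25 ≈ 69740.160 → 69740.
At 48 labels/s: frame 69740 → 00:24:12:44.

00:24:12:44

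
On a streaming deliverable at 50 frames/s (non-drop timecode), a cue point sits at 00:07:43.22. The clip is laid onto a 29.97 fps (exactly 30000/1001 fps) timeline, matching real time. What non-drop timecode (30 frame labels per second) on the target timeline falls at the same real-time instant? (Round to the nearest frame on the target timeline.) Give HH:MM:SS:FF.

00:07:42:29

Source frame index: (0×3600 + 7×60 + 43) × 50 + 22 = 23172.
Real time: 23172 / (50) = 11586/25 s.
Target frame: (11586/25) × (30000/1001) = 13903200/1001 ≈ 13889.311 → 13889.
At 30 labels/s: frame 13889 → 00:07:42:29.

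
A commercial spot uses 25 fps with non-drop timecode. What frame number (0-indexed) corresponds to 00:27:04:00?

frame 40600

Total seconds to the label: (0 × 3600 + 27 × 60 + 4) = 1624.
Frame index = 1624 × 25 + 0 = 40600.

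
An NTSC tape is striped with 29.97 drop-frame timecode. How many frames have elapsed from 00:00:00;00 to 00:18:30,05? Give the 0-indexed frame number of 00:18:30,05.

33271

Complete 10-minute blocks: 1, each 17982 frames → 17982.
Remaining 8 whole minutes in the current block: 1800 + 7 × 1798 = 14386 frames.
Within the current minute: 30 × 30 + 5 − 2 = 903 (labels ;00/;01 skipped at this minute). Total = 17982 + 14386 + 903 = 33271.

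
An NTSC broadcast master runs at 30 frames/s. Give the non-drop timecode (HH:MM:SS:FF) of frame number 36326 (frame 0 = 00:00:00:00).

36326 ÷ 30 = 1210 full seconds, remainder 26 frames.
1210 s = 0 h 20 min 10 s.
Timecode: 00:20:10:26.

00:20:10:26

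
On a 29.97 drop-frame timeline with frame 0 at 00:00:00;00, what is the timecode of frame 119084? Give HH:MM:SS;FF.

Each 10-minute DF block holds 10 × 60 × 30 − 9 × 2 = 17982 frames. 119084 ÷ 17982 → 6 full blocks, remainder 11192.
Within the partial block the first minute is 1800 frames and each further minute 1798, so 6 further minute boundaries passed. Total skipped labels = 18 × 6 + 2 × 6 = 120.
Non-drop label index = 119084 + 120 = 119204; at 30 labels/s that is 01:06:13:14, i.e. DF 01:06:13;14.

01:06:13;14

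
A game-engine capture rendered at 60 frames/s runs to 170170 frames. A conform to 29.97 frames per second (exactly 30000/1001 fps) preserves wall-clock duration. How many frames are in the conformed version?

Target frames = source frames × (target rate / source rate) = 170170 × (30000/1001)/(60) = 170170 × 500/1001 = 85000.

85000 frames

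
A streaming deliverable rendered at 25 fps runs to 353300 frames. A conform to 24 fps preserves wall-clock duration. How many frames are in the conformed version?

Target frames = source frames × (target rate / source rate) = 353300 × (24)/(25) = 353300 × 24/25 = 339168.

339168 frames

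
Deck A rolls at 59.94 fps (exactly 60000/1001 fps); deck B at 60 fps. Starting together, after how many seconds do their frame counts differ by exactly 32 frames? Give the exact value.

The gap grows by |60 − 60000/1001| = 60/1001 frames per second.
Time for a 32-frame gap: 32 ÷ (60/1001) = 8008/15 s.

8008/15 seconds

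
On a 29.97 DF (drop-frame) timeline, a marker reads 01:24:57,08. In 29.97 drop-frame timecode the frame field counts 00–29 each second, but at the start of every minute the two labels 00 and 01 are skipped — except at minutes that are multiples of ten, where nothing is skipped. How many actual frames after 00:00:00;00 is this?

As if non-drop at 30 labels/s: (1 × 3600 + 24 × 60 + 57) × 30 + 8 = 152918.
Minute boundaries passed: 84; those not divisible by 10: 84 − 8 = 76; dropped labels = 2 × 76 = 152.
Actual frame index = 152918 − 152 = 152766.

152766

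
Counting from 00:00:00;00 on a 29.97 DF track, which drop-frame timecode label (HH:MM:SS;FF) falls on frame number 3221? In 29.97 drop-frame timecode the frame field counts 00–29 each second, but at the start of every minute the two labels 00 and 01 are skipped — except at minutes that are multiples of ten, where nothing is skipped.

Ten DF minutes hold 17982 frames, so frame 3221 lies in block 0 (frames 0–17981) with 3221 frames into that block.
The block's first minute is 1800 frames and the rest 1798 each; 3221 frames reaches minute 1, so 0 × 18 + 1 × 2 = 2 labels have been skipped so far.
Adding those back, label number 3221 + 2 = 3223 at 30 labels/s is 107 s + 13 f = 0 h 1 min 47 s frame 13, i.e. 00:01:47;13.

00:01:47;13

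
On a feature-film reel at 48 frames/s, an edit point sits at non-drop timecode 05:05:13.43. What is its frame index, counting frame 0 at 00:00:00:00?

Total seconds to the label: (5 × 3600 + 5 × 60 + 13) = 18313.
Frame index = 18313 × 48 + 43 = 879067.

879067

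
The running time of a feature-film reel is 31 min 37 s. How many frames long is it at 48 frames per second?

31 min 37 s = 1897 s.
Frames = 1897 × 48 = 91056.

91056 frames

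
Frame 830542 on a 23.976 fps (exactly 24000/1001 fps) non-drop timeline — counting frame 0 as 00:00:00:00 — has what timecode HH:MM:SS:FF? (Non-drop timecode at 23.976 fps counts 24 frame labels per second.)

830542 ÷ 24 = 34605 full seconds, remainder 22 frames.
34605 s = 9 h 36 min 45 s.
Timecode: 09:36:45:22.

09:36:45:22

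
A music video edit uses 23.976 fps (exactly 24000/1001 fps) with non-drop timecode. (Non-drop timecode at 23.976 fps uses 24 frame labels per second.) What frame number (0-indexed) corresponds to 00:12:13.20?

Total seconds to the label: (0 × 3600 + 12 × 60 + 13) = 733.
Frame index = 733 × 24 + 20 = 17612.

17612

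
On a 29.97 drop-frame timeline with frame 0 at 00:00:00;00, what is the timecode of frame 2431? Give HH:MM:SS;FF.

00:01:21;03

Ten DF minutes hold 17982 frames, so frame 2431 lies in block 0 (frames 0–17981) with 2431 frames into that block.
The block's first minute is 1800 frames and the rest 1798 each; 2431 frames reaches minute 1, so 0 × 18 + 1 × 2 = 2 labels have been skipped so far.
Adding those back, label number 2431 + 2 = 2433 at 30 labels/s is 81 s + 3 f = 0 h 1 min 21 s frame 3, i.e. 00:01:21;03.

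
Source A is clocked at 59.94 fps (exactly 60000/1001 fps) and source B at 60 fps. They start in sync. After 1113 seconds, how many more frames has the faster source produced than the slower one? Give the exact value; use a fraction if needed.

A emits 60000/1001 × 1113 = 9540000/143 frames; B emits 60 × 1113 = 66780.
Difference = 9540/143 frames (≈ 66.7133); B is ahead of A.

9540/143 frames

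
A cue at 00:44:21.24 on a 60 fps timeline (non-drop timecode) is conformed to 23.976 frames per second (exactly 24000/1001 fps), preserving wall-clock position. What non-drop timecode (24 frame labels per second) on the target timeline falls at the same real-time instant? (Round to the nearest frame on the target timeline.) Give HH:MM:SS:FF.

Source frame index: (0×3600 + 44×60 + 21) × 60 + 24 = 159684.
Real time: 159684 / (60) = 13307/5 s.
Target frame: (13307/5) × (24000/1001) = 9124800/143 ≈ 63809.790 → 63810.
At 24 labels/s: frame 63810 → 00:44:18:18.

00:44:18:18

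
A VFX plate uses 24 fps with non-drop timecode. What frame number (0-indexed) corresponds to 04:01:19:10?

347506

Total seconds to the label: (4 × 3600 + 1 × 60 + 19) = 14479.
Frame index = 14479 × 24 + 10 = 347506.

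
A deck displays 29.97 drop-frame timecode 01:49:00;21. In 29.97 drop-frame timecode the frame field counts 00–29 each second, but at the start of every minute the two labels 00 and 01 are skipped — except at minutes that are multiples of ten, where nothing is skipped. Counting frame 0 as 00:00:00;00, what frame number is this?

As if non-drop at 30 labels/s: (1 × 3600 + 49 × 60 + 0) × 30 + 21 = 196221.
Minute boundaries passed: 109; those not divisible by 10: 109 − 10 = 99; dropped labels = 2 × 99 = 198.
Actual frame index = 196221 − 198 = 196023.

196023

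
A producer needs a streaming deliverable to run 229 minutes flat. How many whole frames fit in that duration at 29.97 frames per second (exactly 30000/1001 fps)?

229 min = 13740 s.
Frames = 13740 × 30000/1001 = 412200000/1001 ≈ 411788.2118.
Complete frames: 411788.

411788 frames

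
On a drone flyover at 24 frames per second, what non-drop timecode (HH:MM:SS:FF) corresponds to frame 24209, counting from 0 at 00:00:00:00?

00:16:48:17

24209 ÷ 24 = 1008 full seconds, remainder 17 frames.
1008 s = 0 h 16 min 48 s.
Timecode: 00:16:48:17.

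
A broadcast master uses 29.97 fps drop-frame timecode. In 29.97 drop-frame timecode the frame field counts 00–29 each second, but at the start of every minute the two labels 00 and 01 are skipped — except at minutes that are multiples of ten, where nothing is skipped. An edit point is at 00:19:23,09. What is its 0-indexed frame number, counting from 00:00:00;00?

Complete 10-minute blocks: 1, each 17982 frames → 17982.
Remaining 9 whole minutes in the current block: 1800 + 8 × 1798 = 16184 frames.
Within the current minute: 23 × 30 + 9 − 2 = 697 (labels ;00/;01 skipped at this minute). Total = 17982 + 16184 + 697 = 34863.

34863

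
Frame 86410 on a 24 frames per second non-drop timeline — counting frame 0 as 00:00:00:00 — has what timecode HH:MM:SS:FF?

01:00:00:10

86410 ÷ 24 = 3600 full seconds, remainder 10 frames.
3600 s = 1 h 0 min 0 s.
Timecode: 01:00:00:10.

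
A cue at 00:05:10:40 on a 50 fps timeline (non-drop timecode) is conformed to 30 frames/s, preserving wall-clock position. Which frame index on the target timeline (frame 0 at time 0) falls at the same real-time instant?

frame 9324

Source frame index: (0×3600 + 5×60 + 10) × 50 + 40 = 15540.
Real time: 15540 / (50) = 1554/5 s.
Target frame: (1554/5) × (30) = 9324.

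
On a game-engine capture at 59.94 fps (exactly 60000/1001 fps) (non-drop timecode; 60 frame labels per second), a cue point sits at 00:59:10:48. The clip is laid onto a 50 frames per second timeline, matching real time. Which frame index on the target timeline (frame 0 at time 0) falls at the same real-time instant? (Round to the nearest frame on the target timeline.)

Source frame index: (0×3600 + 59×60 + 10) × 60 + 48 = 213048.
Real time: 213048 / (60000/1001) = 8885877/2500 s.
Target frame: (8885877/2500) × (50) = 8885877/50 ≈ 177717.540 → 177718.

frame 177718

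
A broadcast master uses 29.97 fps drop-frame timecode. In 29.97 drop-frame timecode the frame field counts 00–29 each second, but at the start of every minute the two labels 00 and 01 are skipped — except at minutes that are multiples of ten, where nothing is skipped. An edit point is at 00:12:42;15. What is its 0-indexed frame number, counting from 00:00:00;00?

22853

Complete 10-minute blocks: 1, each 17982 frames → 17982.
Remaining 2 whole minutes in the current block: 1800 + 1 × 1798 = 3598 frames.
Within the current minute: 42 × 30 + 15 − 2 = 1273 (labels ;00/;01 skipped at this minute). Total = 17982 + 3598 + 1273 = 22853.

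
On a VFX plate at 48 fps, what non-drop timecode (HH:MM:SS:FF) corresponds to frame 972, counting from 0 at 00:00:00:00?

00:00:20:12

972 ÷ 48 = 20 full seconds, remainder 12 frames.
20 s = 0 h 0 min 20 s.
Timecode: 00:00:20:12.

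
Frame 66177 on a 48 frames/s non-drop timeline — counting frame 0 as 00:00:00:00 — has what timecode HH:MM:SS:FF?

66177 ÷ 48 = 1378 full seconds, remainder 33 frames.
1378 s = 0 h 22 min 58 s.
Timecode: 00:22:58:33.

00:22:58:33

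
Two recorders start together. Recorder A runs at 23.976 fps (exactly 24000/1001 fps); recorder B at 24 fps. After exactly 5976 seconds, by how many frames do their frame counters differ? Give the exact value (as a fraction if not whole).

143424/1001 frames

A emits 24000/1001 × 5976 = 143424000/1001 frames; B emits 24 × 5976 = 143424.
Difference = 143424/1001 frames (≈ 143.2807); B is ahead of A.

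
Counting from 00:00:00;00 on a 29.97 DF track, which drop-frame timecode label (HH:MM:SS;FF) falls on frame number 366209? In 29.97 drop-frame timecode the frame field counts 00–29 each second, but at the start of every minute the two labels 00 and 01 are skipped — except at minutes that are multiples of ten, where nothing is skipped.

Ten DF minutes hold 17982 frames, so frame 366209 lies in block 20 (frames 359640–377621) with 6569 frames into that block.
The block's first minute is 1800 frames and the rest 1798 each; 6569 frames reaches minute 3, so 20 × 18 + 3 × 2 = 366 labels have been skipped so far.
Adding those back, label number 366209 + 366 = 366575 at 30 labels/s is 12219 s + 5 f = 3 h 23 min 39 s frame 5, i.e. 03:23:39;05.

03:23:39;05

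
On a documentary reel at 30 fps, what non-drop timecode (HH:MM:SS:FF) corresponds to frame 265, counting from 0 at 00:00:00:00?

265 ÷ 30 = 8 full seconds, remainder 25 frames.
8 s = 0 h 0 min 8 s.
Timecode: 00:00:08:25.

00:00:08:25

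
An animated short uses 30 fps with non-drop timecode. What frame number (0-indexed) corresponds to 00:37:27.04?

Total seconds to the label: (0 × 3600 + 37 × 60 + 27) = 2247.
Frame index = 2247 × 30 + 4 = 67414.

frame 67414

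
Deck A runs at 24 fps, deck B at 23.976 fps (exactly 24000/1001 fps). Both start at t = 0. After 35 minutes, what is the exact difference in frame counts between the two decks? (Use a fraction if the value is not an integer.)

35 min = 2100 s.
A emits 24 × 2100 = 50400 frames; B emits 24000/1001 × 2100 = 7200000/143.
Difference = 7200/143 frames (≈ 50.3497); B is behind A.

7200/143 frames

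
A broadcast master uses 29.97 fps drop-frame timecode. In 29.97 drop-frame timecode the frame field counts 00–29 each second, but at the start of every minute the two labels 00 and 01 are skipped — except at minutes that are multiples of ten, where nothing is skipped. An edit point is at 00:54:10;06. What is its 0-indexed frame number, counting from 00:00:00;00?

As if non-drop at 30 labels/s: (0 × 3600 + 54 × 60 + 10) × 30 + 6 = 97506.
Minute boundaries passed: 54; those not divisible by 10: 54 − 5 = 49; dropped labels = 2 × 49 = 98.
Actual frame index = 97506 − 98 = 97408.

97408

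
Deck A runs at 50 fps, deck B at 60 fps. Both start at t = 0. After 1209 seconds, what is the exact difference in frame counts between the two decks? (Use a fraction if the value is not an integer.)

12090 frames

A emits 50 × 1209 = 60450 frames; B emits 60 × 1209 = 72540.
Difference = 12090 frames; B is ahead of A.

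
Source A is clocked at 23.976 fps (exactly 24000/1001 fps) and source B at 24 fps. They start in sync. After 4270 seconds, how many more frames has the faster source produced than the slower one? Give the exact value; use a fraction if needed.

A emits 24000/1001 × 4270 = 14640000/143 frames; B emits 24 × 4270 = 102480.
Difference = 14640/143 frames (≈ 102.3776); B is ahead of A.

14640/143 frames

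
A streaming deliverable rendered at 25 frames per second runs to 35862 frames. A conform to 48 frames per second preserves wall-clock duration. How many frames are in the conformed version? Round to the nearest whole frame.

Frames at target rate = 35862 × (48) / (25) = 1721376/25 ≈ 68855.040.
Nearest whole frame: 68855.

68855 frames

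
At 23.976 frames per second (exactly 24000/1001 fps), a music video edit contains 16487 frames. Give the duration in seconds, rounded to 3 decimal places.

Running time = 16487 × 1001/24000 = 16503487/24000 s ≈ 687.645 s.

687.645 seconds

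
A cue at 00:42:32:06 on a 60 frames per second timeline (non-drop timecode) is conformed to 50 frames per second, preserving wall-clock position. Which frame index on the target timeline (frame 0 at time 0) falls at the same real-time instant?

Source frame index: (0×3600 + 42×60 + 32) × 60 + 6 = 153126.
Real time: 153126 / (60) = 25521/10 s.
Target frame: (25521/10) × (50) = 127605.

frame 127605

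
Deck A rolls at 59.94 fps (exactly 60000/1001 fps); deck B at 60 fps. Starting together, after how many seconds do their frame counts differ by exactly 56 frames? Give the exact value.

The gap grows by |60 − 60000/1001| = 60/1001 frames per second.
Time for a 56-frame gap: 56 ÷ (60/1001) = 14014/15 s.

14014/15 seconds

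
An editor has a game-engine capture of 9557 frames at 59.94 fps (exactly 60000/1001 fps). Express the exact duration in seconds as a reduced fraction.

Running time = 9557 ÷ (60000/1001) = 9557 × 1001/60000 = 9566557/60000 s.

9566557/60000 seconds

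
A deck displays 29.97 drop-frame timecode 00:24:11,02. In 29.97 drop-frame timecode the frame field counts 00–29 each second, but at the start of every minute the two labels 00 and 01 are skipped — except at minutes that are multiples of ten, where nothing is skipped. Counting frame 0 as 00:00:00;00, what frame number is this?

43488

As if non-drop at 30 labels/s: (0 × 3600 + 24 × 60 + 11) × 30 + 2 = 43532.
Minute boundaries passed: 24; those not divisible by 10: 24 − 2 = 22; dropped labels = 2 × 22 = 44.
Actual frame index = 43532 − 44 = 43488.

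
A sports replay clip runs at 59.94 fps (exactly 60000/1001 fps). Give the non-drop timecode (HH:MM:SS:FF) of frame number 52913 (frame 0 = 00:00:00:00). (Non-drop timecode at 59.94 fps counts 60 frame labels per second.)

00:14:41:53

52913 ÷ 60 = 881 full seconds, remainder 53 frames.
881 s = 0 h 14 min 41 s.
Timecode: 00:14:41:53.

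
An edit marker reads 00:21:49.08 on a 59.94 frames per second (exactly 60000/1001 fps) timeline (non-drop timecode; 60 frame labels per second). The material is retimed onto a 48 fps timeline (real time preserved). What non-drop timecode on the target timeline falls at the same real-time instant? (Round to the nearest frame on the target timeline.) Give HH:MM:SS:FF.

Source frame index: (0×3600 + 21×60 + 49) × 60 + 8 = 78548.
Real time: 78548 / (60000/1001) = 19656637/15000 s.
Target frame: (19656637/15000) × (48) = 39313274/625 ≈ 62901.238 → 62901.
At 48 labels/s: frame 62901 → 00:21:50:21.

00:21:50:21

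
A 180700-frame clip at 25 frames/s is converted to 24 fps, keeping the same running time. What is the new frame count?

Target frames = source frames × (target rate / source rate) = 180700 × (24)/(25) = 180700 × 24/25 = 173472.

173472 frames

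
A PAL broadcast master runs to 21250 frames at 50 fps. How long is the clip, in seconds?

Running time = 21250 / (50) = 425 s.

425 seconds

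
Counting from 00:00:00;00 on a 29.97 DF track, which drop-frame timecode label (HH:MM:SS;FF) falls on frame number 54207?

00:30:08;21

Ten DF minutes hold 17982 frames, so frame 54207 lies in block 3 (frames 53946–71927) with 261 frames into that block.
The block's first minute is 1800 frames and the rest 1798 each; 261 frames reaches minute 0, so 3 × 18 + 0 × 2 = 54 labels have been skipped so far.
Adding those back, label number 54207 + 54 = 54261 at 30 labels/s is 1808 s + 21 f = 0 h 30 min 8 s frame 21, i.e. 00:30:08;21.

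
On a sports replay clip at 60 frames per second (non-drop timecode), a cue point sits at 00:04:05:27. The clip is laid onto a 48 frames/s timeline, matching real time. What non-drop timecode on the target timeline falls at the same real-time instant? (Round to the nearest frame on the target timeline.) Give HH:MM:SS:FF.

00:04:05:22

Source frame index: (0×3600 + 4×60 + 5) × 60 + 27 = 14727.
Real time: 14727 / (60) = 4909/20 s.
Target frame: (4909/20) × (48) = 58908/5 ≈ 11781.600 → 11782.
At 48 labels/s: frame 11782 → 00:04:05:22.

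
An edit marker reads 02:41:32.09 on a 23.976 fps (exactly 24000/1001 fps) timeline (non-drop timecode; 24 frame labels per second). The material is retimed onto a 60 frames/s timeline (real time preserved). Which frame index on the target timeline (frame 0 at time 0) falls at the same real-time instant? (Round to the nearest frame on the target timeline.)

Source frame index: (2×3600 + 41×60 + 32) × 24 + 9 = 232617.
Real time: 232617 / (24000/1001) = 77616539/8000 s.
Target frame: (77616539/8000) × (60) = 232849617/400 ≈ 582124.042 → 582124.

frame 582124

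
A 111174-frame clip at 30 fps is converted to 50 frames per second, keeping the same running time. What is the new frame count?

185290 frames

Target frames = source frames × (target rate / source rate) = 111174 × (50)/(30) = 111174 × 5/3 = 185290.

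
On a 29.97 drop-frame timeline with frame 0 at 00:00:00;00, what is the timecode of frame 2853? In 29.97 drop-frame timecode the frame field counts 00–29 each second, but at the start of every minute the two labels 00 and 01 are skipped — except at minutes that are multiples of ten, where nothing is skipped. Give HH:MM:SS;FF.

Each 10-minute DF block holds 10 × 60 × 30 − 9 × 2 = 17982 frames. 2853 ÷ 17982 → 0 full blocks, remainder 2853.
Within the partial block the first minute is 1800 frames and each further minute 1798, so 1 further minute boundary passed. Total skipped labels = 18 × 0 + 2 × 1 = 2.
Non-drop label index = 2853 + 2 = 2855; at 30 labels/s that is 00:01:35:05, i.e. DF 00:01:35;05.

00:01:35;05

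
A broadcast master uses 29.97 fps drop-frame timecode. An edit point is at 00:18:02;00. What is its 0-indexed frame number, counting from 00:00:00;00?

32426

Complete 10-minute blocks: 1, each 17982 frames → 17982.
Remaining 8 whole minutes in the current block: 1800 + 7 × 1798 = 14386 frames.
Within the current minute: 2 × 30 + 0 − 2 = 58 (labels ;00/;01 skipped at this minute). Total = 17982 + 14386 + 58 = 32426.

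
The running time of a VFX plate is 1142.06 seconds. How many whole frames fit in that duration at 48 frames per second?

54818 frames

Frames = 1142.06 × 48 = 1370472/25 ≈ 54818.8800.
Complete frames: 54818.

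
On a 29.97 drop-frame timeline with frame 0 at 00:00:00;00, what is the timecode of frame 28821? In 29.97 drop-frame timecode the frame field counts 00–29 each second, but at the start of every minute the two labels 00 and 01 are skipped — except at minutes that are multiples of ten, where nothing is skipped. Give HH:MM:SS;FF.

Ten DF minutes hold 17982 frames, so frame 28821 lies in block 1 (frames 17982–35963) with 10839 frames into that block.
The block's first minute is 1800 frames and the rest 1798 each; 10839 frames reaches minute 6, so 1 × 18 + 6 × 2 = 30 labels have been skipped so far.
Adding those back, label number 28821 + 30 = 28851 at 30 labels/s is 961 s + 21 f = 0 h 16 min 1 s frame 21, i.e. 00:16:01;21.

00:16:01;21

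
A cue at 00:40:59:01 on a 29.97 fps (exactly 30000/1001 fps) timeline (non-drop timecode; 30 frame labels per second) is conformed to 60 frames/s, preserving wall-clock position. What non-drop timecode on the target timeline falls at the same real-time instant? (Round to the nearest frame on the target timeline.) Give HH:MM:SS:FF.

00:41:01:30

Source frame index: (0×3600 + 40×60 + 59) × 30 + 1 = 73771.
Real time: 73771 / (30000/1001) = 73844771/30000 s.
Target frame: (73844771/30000) × (60) = 73844771/500 ≈ 147689.542 → 147690.
At 60 labels/s: frame 147690 → 00:41:01:30.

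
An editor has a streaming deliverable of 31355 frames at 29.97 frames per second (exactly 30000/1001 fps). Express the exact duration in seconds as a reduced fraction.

6277271/6000 seconds

Running time = 31355 ÷ (30000/1001) = 31355 × 1001/30000 = 6277271/6000 s.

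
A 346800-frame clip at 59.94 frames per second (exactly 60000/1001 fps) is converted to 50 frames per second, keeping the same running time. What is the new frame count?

289289 frames

Target frames = source frames × (target rate / source rate) = 346800 × (50)/(60000/1001) = 346800 × 1001/1200 = 289289.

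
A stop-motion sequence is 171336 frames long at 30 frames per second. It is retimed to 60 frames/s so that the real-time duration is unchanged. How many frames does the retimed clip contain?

Frames at target rate = 171336 × (60) / (30) = 342672.

342672 frames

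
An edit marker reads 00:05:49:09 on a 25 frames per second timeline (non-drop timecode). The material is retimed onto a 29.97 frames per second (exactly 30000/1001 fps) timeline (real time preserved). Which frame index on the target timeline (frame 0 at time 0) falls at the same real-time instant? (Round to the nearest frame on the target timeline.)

frame 10470

Source frame index: (0×3600 + 5×60 + 49) × 25 + 9 = 8734.
Real time: 8734 / (25) = 8734/25 s.
Target frame: (8734/25) × (30000/1001) = 952800/91 ≈ 10470.330 → 10470.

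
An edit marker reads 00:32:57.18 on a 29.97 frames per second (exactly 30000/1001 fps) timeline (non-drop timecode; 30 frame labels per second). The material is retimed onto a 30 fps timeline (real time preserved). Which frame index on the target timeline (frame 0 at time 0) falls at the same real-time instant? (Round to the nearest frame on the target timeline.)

Source frame index: (0×3600 + 32×60 + 57) × 30 + 18 = 59328.
Real time: 59328 / (30000/1001) = 1237236/625 s.
Target frame: (1237236/625) × (30) = 7423416/125 ≈ 59387.328 → 59387.

frame 59387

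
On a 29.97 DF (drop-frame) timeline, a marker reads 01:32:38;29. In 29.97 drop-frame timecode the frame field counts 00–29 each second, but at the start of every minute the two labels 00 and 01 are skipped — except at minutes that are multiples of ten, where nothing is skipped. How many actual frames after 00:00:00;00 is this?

166603

Complete 10-minute blocks: 9, each 17982 frames → 161838.
Remaining 2 whole minutes in the current block: 1800 + 1 × 1798 = 3598 frames.
Within the current minute: 38 × 30 + 29 − 2 = 1167 (labels ;00/;01 skipped at this minute). Total = 161838 + 3598 + 1167 = 166603.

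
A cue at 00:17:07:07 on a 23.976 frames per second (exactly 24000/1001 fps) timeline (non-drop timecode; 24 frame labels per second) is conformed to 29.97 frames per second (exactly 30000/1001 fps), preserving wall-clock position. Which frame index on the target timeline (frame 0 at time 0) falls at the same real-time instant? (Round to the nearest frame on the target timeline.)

frame 30819

Source frame index: (0×3600 + 17×60 + 7) × 24 + 7 = 24655.
Real time: 24655 / (24000/1001) = 4935931/4800 s.
Target frame: (4935931/4800) × (30000/1001) = 123275/4 ≈ 30818.750 → 30819.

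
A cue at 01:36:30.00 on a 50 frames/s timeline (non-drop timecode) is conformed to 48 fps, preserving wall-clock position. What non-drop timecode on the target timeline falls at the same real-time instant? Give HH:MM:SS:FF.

Source frame index: (1×3600 + 36×60 + 30) × 50 + 0 = 289500.
Real time: 289500 / (50) = 5790 s.
Target frame: (5790) × (48) = 277920.
At 48 labels/s: frame 277920 → 01:36:30:00.

01:36:30:00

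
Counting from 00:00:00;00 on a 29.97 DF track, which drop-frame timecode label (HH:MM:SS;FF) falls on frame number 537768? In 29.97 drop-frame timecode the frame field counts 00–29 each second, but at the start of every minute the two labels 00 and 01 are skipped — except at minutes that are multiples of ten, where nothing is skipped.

Each 10-minute DF block holds 10 × 60 × 30 − 9 × 2 = 17982 frames. 537768 ÷ 17982 → 29 full blocks, remainder 16290.
Within the partial block the first minute is 1800 frames and each further minute 1798, so 9 further minute boundaries passed. Total skipped labels = 18 × 29 + 2 × 9 = 540.
Non-drop label index = 537768 + 540 = 538308; at 30 labels/s that is 04:59:03:18, i.e. DF 04:59:03;18.

04:59:03;18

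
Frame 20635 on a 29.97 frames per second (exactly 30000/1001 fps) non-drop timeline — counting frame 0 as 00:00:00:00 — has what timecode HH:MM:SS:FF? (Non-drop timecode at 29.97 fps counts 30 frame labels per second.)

20635 ÷ 30 = 687 full seconds, remainder 25 frames.
687 s = 0 h 11 min 27 s.
Timecode: 00:11:27:25.

00:11:27:25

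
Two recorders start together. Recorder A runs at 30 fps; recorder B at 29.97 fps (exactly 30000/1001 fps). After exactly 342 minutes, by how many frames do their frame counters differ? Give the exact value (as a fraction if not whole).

342 min = 20520 s.
A emits 30 × 20520 = 615600 frames; B emits 30000/1001 × 20520 = 615600000/1001.
Difference = 615600/1001 frames (≈ 614.9850); B is behind A.

615600/1001 frames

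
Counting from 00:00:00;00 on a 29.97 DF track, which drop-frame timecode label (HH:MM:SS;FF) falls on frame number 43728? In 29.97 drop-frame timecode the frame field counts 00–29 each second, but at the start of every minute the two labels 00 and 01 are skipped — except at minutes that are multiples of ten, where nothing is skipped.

00:24:19;02

Each 10-minute DF block holds 10 × 60 × 30 − 9 × 2 = 17982 frames. 43728 ÷ 17982 → 2 full blocks, remainder 7764.
Within the partial block the first minute is 1800 frames and each further minute 1798, so 4 further minute boundaries passed. Total skipped labels = 18 × 2 + 2 × 4 = 44.
Non-drop label index = 43728 + 44 = 43772; at 30 labels/s that is 00:24:19:02, i.e. DF 00:24:19;02.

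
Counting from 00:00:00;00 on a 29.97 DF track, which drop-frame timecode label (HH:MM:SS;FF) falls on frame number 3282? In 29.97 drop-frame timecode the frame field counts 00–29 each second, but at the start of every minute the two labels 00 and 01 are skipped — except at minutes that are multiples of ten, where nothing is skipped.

00:01:49;14

Each 10-minute DF block holds 10 × 60 × 30 − 9 × 2 = 17982 frames. 3282 ÷ 17982 → 0 full blocks, remainder 3282.
Within the partial block the first minute is 1800 frames and each further minute 1798, so 1 further minute boundary passed. Total skipped labels = 18 × 0 + 2 × 1 = 2.
Non-drop label index = 3282 + 2 = 3284; at 30 labels/s that is 00:01:49:14, i.e. DF 00:01:49;14.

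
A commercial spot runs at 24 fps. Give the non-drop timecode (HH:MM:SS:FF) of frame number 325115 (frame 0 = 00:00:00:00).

325115 ÷ 24 = 13546 full seconds, remainder 11 frames.
13546 s = 3 h 45 min 46 s.
Timecode: 03:45:46:11.

03:45:46:11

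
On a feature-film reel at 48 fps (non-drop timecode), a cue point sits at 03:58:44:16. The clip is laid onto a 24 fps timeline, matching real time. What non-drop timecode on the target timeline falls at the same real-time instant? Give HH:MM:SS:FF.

03:58:44:08

Source frame index: (3×3600 + 58×60 + 44) × 48 + 16 = 687568.
Real time: 687568 / (48) = 42973/3 s.
Target frame: (42973/3) × (24) = 343784.
At 24 labels/s: frame 343784 → 03:58:44:08.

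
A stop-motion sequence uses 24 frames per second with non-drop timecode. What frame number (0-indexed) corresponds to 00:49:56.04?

71908

Total seconds to the label: (0 × 3600 + 49 × 60 + 56) = 2996.
Frame index = 2996 × 24 + 4 = 71908.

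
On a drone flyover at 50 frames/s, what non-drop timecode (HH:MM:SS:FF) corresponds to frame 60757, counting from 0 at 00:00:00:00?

00:20:15:07

60757 ÷ 50 = 1215 full seconds, remainder 7 frames.
1215 s = 0 h 20 min 15 s.
Timecode: 00:20:15:07.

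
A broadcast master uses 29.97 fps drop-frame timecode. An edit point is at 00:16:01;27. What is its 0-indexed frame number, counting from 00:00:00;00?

28827

Complete 10-minute blocks: 1, each 17982 frames → 17982.
Remaining 6 whole minutes in the current block: 1800 + 5 × 1798 = 10790 frames.
Within the current minute: 1 × 30 + 27 − 2 = 55 (labels ;00/;01 skipped at this minute). Total = 17982 + 10790 + 55 = 28827.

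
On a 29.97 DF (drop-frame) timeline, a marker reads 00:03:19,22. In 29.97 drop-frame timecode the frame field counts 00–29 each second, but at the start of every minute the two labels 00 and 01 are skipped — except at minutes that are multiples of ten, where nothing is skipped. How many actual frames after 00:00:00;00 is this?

Complete 10-minute blocks: 0, each 17982 frames → 0.
Remaining 3 whole minutes in the current block: 1800 + 2 × 1798 = 5396 frames.
Within the current minute: 19 × 30 + 22 − 2 = 590 (labels ;00/;01 skipped at this minute). Total = 0 + 5396 + 590 = 5986.

5986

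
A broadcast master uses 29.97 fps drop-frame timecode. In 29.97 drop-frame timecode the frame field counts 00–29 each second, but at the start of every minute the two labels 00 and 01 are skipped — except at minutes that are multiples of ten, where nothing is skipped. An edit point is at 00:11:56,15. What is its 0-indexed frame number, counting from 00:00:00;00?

As if non-drop at 30 labels/s: (0 × 3600 + 11 × 60 + 56) × 30 + 15 = 21495.
Minute boundaries passed: 11; those not divisible by 10: 11 − 1 = 10; dropped labels = 2 × 10 = 20.
Actual frame index = 21495 − 20 = 21475.

21475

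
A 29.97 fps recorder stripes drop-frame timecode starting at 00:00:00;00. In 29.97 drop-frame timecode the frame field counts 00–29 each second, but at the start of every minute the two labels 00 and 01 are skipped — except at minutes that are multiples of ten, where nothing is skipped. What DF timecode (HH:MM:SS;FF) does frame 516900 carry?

Ten DF minutes hold 17982 frames, so frame 516900 lies in block 28 (frames 503496–521477) with 13404 frames into that block.
The block's first minute is 1800 frames and the rest 1798 each; 13404 frames reaches minute 7, so 28 × 18 + 7 × 2 = 518 labels have been skipped so far.
Adding those back, label number 516900 + 518 = 517418 at 30 labels/s is 17247 s + 8 f = 4 h 47 min 27 s frame 8, i.e. 04:47:27;08.

04:47:27;08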